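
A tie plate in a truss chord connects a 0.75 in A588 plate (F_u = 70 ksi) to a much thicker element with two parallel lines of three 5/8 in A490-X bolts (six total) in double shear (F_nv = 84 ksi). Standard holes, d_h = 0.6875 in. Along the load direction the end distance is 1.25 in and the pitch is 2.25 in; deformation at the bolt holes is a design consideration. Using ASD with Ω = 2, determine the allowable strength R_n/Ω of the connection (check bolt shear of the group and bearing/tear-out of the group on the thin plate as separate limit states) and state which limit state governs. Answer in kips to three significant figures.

155 kips (bolt shear governs)

Bolt shear: A_b = π·0.625²/4 = 0.3068 in²; R_n = 84 × 0.3068 × 6 × 2 = 309.3 kips → 309.3 / 2 = 155 kips.
Bearing (1.2 l_c t F_u ≤ 2.4 d t F_u): upper limit = 2.4·0.625·0.75·70 = 78.75 kips.
  Edge l_c = 1.25 − 0.6875/2 = 0.9062 → r_n = 57.09 kips; interior l_c = 2.25 − 0.6875 = 1.562 → r_n = 78.75 kips.
  R_n,bearing = 2·57.09 + 4·78.75 = 429.2 kips → 429.2 / 2 = 215 kips.
Bolt shear governs: 155 kips.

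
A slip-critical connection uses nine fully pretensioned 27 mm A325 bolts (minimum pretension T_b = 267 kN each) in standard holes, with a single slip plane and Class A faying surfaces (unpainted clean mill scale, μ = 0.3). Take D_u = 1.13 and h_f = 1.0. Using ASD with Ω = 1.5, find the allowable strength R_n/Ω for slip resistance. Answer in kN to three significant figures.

R_n = μ · D_u · h_f · T_b · n_s · n_b = 0.3 × 1.13 × 1.0 × 267 × 1 × 9 = 814.6 kN.
Allowable strength R_n/Ω = 814.6 / 1.5 = 543 kN.

543 kN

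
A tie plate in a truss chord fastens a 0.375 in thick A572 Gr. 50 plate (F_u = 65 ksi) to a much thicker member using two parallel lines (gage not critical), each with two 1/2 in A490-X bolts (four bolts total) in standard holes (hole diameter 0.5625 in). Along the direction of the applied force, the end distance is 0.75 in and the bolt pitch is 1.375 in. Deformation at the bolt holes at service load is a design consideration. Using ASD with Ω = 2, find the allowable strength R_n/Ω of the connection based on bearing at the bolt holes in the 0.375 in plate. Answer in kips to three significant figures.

37.5 kips

Per bolt r_n = 1.2 l_c t F_u ≤ 2.4 d t F_u; upper limit = 2.4 × 0.5 × 0.375 × 65 = 29.25 kips.
Edge bolt: l_c = 0.75 − 0.5625/2 = 0.4688 in → 1.2 × 0.4688 × 0.375 × 65 = 13.71 → r_n = 13.71 kips.
Interior bolts: l_c = 1.375 − 0.5625 = 0.8125 in → 1.2 × 0.8125 × 0.375 × 65 = 23.77 → r_n = 23.77 kips.
R_n = 2 × 13.71 + 2 × 23.77 = 74.95 kips.
Allowable strength R_n/Ω = 74.95 / 2 = 37.5 kips.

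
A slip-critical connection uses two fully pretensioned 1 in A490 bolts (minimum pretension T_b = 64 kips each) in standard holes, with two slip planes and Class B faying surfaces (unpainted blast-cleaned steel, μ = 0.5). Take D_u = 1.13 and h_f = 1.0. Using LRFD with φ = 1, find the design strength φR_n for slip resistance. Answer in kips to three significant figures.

R_n = μ · D_u · h_f · T_b · n_s · n_b = 0.5 × 1.13 × 1.0 × 64 × 2 × 2 = 144.6 kips.
Design strength φR_n = 1 × 144.6 = 145 kips.

145 kips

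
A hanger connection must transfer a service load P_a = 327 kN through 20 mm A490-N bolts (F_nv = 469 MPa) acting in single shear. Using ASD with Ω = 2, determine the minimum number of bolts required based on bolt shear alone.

5 bolts

A_b = π·20²/4 = 314.2 mm².
Per-bolt allowable strength R_n/Ω = 469 × 314.2 × 1 / 1000 / 2 = 73.67 kN.
n ≥ 327 / 73.67 = 4.439 → use 5 bolts.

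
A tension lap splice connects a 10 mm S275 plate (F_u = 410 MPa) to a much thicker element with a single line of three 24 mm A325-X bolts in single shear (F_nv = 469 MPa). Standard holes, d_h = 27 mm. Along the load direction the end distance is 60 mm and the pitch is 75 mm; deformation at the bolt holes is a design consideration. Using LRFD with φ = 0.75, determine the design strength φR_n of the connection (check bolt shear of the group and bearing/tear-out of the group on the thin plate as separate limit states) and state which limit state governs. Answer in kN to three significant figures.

477 kN (bolt shear governs)

Bolt shear: A_b = π·24²/4 = 452.4 mm²; R_n = 469 × 452.4 × 3 × 1 / 1000 = 636.5 kN → 0.75 × 636.5 = 477 kN.
Bearing (1.2 l_c t F_u ≤ 2.4 d t F_u): upper limit = 2.4·24·10·410 / 1000 = 236.2 kN.
  Edge l_c = 60 − 27/2 = 46.5 → r_n = 228.8 kN; interior l_c = 75 − 27 = 48 → r_n = 236.2 kN.
  R_n,bearing = 1·228.8 + 2·236.2 = 701.1 kN → 0.75 × 701.1 = 526 kN.
Bolt shear governs: 477 kN.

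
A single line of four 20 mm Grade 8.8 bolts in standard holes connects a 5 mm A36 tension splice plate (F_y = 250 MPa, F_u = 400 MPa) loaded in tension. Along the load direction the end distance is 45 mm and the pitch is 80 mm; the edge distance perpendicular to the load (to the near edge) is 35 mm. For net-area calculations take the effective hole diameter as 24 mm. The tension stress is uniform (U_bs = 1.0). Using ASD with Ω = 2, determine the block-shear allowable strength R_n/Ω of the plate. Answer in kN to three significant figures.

130 kN

Shear plane L_v = 45 + 3·80 = 285 mm; A_gv = 285 × 5 = 1425 mm².
A_nv = (285 − 3.5·24) × 5 = 1005 mm².
A_nt = (35 − 0.5·24) × 5 = 115 mm².
0.6 F_u A_nv = 241.2 kN; 0.6 F_y A_gv = 213.8 kN → shear yielding governs the shear term.
R_n = 213.8 + 1.0 × 400 × 115 / 1000 = 259.8 kN.
Allowable strength R_n/Ω = 259.8 / 2 = 130 kN.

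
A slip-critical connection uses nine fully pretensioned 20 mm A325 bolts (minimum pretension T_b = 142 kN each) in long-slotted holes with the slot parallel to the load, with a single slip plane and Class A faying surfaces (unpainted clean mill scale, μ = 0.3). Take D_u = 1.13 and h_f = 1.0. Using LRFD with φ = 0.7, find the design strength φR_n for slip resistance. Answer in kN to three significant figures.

303 kN

R_n = μ · D_u · h_f · T_b · n_s · n_b = 0.3 × 1.13 × 1.0 × 142 × 1 × 9 = 433.2 kN.
Design strength φR_n = 0.7 × 433.2 = 303 kN.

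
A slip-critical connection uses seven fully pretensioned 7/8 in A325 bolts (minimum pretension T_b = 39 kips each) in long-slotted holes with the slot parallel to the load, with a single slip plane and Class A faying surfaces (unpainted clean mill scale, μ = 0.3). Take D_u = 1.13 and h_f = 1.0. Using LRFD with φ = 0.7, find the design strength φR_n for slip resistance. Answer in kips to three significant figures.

R_n = μ · D_u · h_f · T_b · n_s · n_b = 0.3 × 1.13 × 1.0 × 39 × 1 × 7 = 92.55 kips.
Design strength φR_n = 0.7 × 92.55 = 64.8 kips.

64.8 kips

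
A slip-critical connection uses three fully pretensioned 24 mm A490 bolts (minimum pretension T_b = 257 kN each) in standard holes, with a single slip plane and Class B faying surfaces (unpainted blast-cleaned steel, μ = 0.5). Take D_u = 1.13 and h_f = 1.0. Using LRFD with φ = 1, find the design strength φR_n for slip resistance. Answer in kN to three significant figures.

R_n = μ · D_u · h_f · T_b · n_s · n_b = 0.5 × 1.13 × 1.0 × 257 × 1 × 3 = 435.6 kN.
Design strength φR_n = 1 × 435.6 = 436 kN.

436 kN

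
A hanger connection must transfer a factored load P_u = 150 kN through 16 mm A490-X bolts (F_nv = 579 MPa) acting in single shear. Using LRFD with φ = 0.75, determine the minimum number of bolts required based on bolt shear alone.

2 bolts

A_b = π·16²/4 = 201.1 mm².
Per-bolt design strength φR_n = 0.75 × 579 × 201.1 × 1 / 1000 = 87.31 kN.
n ≥ 150 / 87.31 = 1.718 → use 2 bolts.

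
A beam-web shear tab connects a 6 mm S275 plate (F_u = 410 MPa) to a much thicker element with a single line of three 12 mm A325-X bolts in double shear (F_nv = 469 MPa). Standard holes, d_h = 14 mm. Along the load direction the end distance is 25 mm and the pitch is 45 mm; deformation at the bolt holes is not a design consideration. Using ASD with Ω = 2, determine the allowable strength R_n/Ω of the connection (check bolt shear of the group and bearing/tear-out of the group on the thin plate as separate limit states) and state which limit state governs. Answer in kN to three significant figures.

Bolt shear: A_b = π·12²/4 = 113.1 mm²; R_n = 469 × 113.1 × 3 × 2 / 1000 = 318.3 kN → 318.3 / 2 = 159 kN.
Bearing (1.5 l_c t F_u ≤ 3.0 d t F_u): upper limit = 3.0·12·6·410 / 1000 = 88.56 kN.
  Edge l_c = 25 − 14/2 = 18 → r_n = 66.42 kN; interior l_c = 45 − 14 = 31 → r_n = 88.56 kN.
  R_n,bearing = 1·66.42 + 2·88.56 = 243.5 kN → 243.5 / 2 = 122 kN.
Bearing governs: 122 kN.

122 kN (bearing governs)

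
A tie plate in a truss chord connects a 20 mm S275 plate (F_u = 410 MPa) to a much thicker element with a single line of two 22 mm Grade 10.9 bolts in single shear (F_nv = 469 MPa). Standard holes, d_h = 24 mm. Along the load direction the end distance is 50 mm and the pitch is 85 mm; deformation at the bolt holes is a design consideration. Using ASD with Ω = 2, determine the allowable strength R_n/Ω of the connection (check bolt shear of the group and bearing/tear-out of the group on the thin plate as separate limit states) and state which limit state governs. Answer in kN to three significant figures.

178 kN (bolt shear governs)

Bolt shear: A_b = π·22²/4 = 380.1 mm²; R_n = 469 × 380.1 × 2 × 1 / 1000 = 356.6 kN → 356.6 / 2 = 178 kN.
Bearing (1.2 l_c t F_u ≤ 2.4 d t F_u): upper limit = 2.4·22·20·410 / 1000 = 433 kN.
  Edge l_c = 50 − 24/2 = 38 → r_n = 373.9 kN; interior l_c = 85 − 24 = 61 → r_n = 433 kN.
  R_n,bearing = 1·373.9 + 1·433 = 806.9 kN → 806.9 / 2 = 403 kN.
Bolt shear governs: 178 kN.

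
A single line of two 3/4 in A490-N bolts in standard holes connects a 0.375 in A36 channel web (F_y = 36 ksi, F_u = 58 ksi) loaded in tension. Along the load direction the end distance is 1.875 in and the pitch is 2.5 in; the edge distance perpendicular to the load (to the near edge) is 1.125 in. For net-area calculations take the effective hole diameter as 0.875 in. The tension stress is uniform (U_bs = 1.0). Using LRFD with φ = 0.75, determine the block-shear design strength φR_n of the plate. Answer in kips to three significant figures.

37.8 kips

Shear plane L_v = 1.875 + 1·2.5 = 4.375 in; A_gv = 4.375 × 0.375 = 1.641 in².
A_nv = (4.375 − 1.5·0.875) × 0.375 = 1.148 in².
A_nt = (1.125 − 0.5·0.875) × 0.375 = 0.2578 in².
0.6 F_u A_nv = 39.97 kips; 0.6 F_y A_gv = 35.44 kips → shear yielding governs the shear term.
R_n = 35.44 + 1.0 × 58 × 0.2578 = 50.39 kips.
Design strength φR_n = 0.75 × 50.39 = 37.8 kips.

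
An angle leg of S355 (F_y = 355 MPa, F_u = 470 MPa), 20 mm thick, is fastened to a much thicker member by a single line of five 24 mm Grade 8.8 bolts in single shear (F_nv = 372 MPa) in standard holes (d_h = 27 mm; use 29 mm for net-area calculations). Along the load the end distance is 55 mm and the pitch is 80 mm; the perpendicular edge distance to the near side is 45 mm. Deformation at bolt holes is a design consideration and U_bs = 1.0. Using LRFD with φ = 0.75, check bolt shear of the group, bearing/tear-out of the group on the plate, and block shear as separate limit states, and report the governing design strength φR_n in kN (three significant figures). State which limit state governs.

631 kN (bolt shear governs)

Bolt shear: A_b = π·24²/4 = 452.4 mm²; R_n = 372 × 452.4 × 5 × 1 / 1000 = 841.4 kN → 0.75 × 841.4 = 631 kN.
Bearing: edge l_c = 41.5, r_n = 468.1 kN; interior l_c = 53, r_n = 541.4 kN; R_n = 468.1 + 4·541.4 = 2634 kN → 1980 kN.
Block shear: A_gv = 7500, A_nv = 4890, A_nt = 610 mm²; R_n = min(0.6F_uA_nv, 0.6F_yA_gv) + U_bs·F_u·A_nt = 1666 kN → 1250 kN.
Bolt shear governs: 631 kN.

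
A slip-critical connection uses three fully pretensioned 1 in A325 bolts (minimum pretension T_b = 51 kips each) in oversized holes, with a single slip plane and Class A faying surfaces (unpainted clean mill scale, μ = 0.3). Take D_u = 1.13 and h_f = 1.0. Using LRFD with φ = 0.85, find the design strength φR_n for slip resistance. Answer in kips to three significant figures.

R_n = μ · D_u · h_f · T_b · n_s · n_b = 0.3 × 1.13 × 1.0 × 51 × 1 × 3 = 51.87 kips.
Design strength φR_n = 0.85 × 51.87 = 44.1 kips.

44.1 kips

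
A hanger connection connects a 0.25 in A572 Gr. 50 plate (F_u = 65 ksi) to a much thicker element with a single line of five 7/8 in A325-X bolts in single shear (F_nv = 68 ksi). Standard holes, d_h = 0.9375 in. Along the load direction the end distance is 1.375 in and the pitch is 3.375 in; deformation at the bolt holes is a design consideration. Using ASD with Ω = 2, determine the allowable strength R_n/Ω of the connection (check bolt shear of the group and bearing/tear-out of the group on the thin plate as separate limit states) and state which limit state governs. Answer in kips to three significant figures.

77.1 kips (bearing governs)

Bolt shear: A_b = π·0.875²/4 = 0.6013 in²; R_n = 68 × 0.6013 × 5 × 1 = 204.4 kips → 204.4 / 2 = 102 kips.
Bearing (1.2 l_c t F_u ≤ 2.4 d t F_u): upper limit = 2.4·0.875·0.25·65 = 34.12 kips.
  Edge l_c = 1.375 − 0.9375/2 = 0.9062 → r_n = 17.67 kips; interior l_c = 3.375 − 0.9375 = 2.438 → r_n = 34.12 kips.
  R_n,bearing = 1·17.67 + 4·34.12 = 154.2 kips → 154.2 / 2 = 77.1 kips.
Bearing governs: 77.1 kips.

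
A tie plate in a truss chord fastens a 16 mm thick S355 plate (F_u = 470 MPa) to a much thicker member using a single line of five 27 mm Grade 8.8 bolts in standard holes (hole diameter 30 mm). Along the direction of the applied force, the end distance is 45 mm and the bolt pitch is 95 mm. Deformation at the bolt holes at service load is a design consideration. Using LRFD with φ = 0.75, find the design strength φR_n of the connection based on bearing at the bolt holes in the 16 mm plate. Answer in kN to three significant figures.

1660 kN

Per bolt r_n = 1.2 l_c t F_u ≤ 2.4 d t F_u; upper limit = 2.4 × 27 × 16 × 470 / 1000 = 487.3 kN.
Edge bolt: l_c = 45 − 30/2 = 30 mm → 1.2 × 30 × 16 × 470 / 1000 = 270.7 → r_n = 270.7 kN.
Interior bolts: l_c = 95 − 30 = 65 mm → 1.2 × 65 × 16 × 470 / 1000 = 586.6 → r_n = 487.3 kN.
R_n = 1 × 270.7 + 4 × 487.3 = 2220 kN.
Design strength φR_n = 0.75 × 2220 = 1660 kN.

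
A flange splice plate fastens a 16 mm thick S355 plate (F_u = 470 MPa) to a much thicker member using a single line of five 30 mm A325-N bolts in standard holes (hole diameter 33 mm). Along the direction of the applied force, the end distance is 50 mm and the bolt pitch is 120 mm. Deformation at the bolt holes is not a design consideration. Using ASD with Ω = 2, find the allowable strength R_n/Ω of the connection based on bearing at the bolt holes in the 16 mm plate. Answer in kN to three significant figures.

Per bolt r_n = 1.5 l_c t F_u ≤ 3.0 d t F_u; upper limit = 3.0 × 30 × 16 × 470 / 1000 = 676.8 kN.
Edge bolt: l_c = 50 − 33/2 = 33.5 mm → 1.5 × 33.5 × 16 × 470 / 1000 = 377.9 → r_n = 377.9 kN.
Interior bolts: l_c = 120 − 33 = 87 mm → 1.5 × 87 × 16 × 470 / 1000 = 981.4 → r_n = 676.8 kN.
R_n = 1 × 377.9 + 4 × 676.8 = 3085 kN.
Allowable strength R_n/Ω = 3085 / 2 = 1540 kN.

1540 kN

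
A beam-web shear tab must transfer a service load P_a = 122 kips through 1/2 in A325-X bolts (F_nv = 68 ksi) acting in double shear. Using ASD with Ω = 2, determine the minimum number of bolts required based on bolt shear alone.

10 bolts

A_b = π·0.5²/4 = 0.1963 in².
Per-bolt allowable strength R_n/Ω = 68 × 0.1963 × 2 / 2 = 13.35 kips.
n ≥ 122 / 13.35 = 9.137 → use 10 bolts.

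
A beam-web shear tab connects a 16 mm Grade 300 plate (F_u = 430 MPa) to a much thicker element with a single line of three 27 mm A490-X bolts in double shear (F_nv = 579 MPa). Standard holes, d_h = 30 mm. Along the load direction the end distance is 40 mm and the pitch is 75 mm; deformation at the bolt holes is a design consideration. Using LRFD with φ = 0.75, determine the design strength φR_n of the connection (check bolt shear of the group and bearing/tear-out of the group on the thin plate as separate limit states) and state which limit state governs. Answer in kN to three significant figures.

Bolt shear: A_b = π·27²/4 = 572.6 mm²; R_n = 579 × 572.6 × 3 × 2 / 1000 = 1989 kN → 0.75 × 1989 = 1490 kN.
Bearing (1.2 l_c t F_u ≤ 2.4 d t F_u): upper limit = 2.4·27·16·430 / 1000 = 445.8 kN.
  Edge l_c = 40 − 30/2 = 25 → r_n = 206.4 kN; interior l_c = 75 − 30 = 45 → r_n = 371.5 kN.
  R_n,bearing = 1·206.4 + 2·371.5 = 949.4 kN → 0.75 × 949.4 = 712 kN.
Bearing governs: 712 kN.

712 kN (bearing governs)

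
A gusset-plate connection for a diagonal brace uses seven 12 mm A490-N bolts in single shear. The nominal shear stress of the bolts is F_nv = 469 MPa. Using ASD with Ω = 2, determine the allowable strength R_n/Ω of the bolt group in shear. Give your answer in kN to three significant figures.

A_b = π × 12² / 4 = 113.1 mm².
R_n = F_nv · A_b · n · n_s = 469 × 113.1 × 7 × 1 / 1000 = 371.3 kN.
Allowable strength R_n/Ω = 371.3 / 2 = 186 kN.

186 kN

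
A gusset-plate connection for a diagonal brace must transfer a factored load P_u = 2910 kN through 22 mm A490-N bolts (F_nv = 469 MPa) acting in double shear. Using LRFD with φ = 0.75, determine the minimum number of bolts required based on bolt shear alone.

11 bolts

A_b = π·22²/4 = 380.1 mm².
Per-bolt design strength φR_n = 0.75 × 469 × 380.1 × 2 / 1000 = 267.4 kN.
n ≥ 2910 / 267.4 = 10.88 → use 11 bolts.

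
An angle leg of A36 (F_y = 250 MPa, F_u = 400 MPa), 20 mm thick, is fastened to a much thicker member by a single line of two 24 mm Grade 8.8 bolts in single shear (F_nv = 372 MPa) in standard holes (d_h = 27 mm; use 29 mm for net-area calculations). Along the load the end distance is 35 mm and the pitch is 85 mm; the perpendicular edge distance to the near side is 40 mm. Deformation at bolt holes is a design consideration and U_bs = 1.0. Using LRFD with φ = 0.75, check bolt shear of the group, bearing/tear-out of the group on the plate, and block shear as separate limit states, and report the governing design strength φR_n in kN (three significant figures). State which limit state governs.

Bolt shear: A_b = π·24²/4 = 452.4 mm²; R_n = 372 × 452.4 × 2 × 1 / 1000 = 336.6 kN → 0.75 × 336.6 = 252 kN.
Bearing: edge l_c = 21.5, r_n = 206.4 kN; interior l_c = 58, r_n = 460.8 kN; R_n = 206.4 + 1·460.8 = 667.2 kN → 500 kN.
Block shear: A_gv = 2400, A_nv = 1530, A_nt = 510 mm²; R_n = min(0.6F_uA_nv, 0.6F_yA_gv) + U_bs·F_u·A_nt = 564 kN → 423 kN.
Bolt shear governs: 252 kN.

252 kN (bolt shear governs)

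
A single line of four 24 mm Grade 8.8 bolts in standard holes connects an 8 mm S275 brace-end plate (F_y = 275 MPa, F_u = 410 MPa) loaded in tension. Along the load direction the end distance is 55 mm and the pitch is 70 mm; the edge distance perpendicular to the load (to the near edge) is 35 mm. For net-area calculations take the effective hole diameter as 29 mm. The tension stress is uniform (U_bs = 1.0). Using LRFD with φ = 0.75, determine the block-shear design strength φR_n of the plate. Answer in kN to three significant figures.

292 kN

Shear plane L_v = 55 + 3·70 = 265 mm; A_gv = 265 × 8 = 2120 mm².
A_nv = (265 − 3.5·29) × 8 = 1308 mm².
A_nt = (35 − 0.5·29) × 8 = 164 mm².
0.6 F_u A_nv = 321.8 kN; 0.6 F_y A_gv = 349.8 kN → shear rupture governs the shear term.
R_n = 321.8 + 1.0 × 410 × 164 / 1000 = 389 kN.
Design strength φR_n = 0.75 × 389 = 292 kN.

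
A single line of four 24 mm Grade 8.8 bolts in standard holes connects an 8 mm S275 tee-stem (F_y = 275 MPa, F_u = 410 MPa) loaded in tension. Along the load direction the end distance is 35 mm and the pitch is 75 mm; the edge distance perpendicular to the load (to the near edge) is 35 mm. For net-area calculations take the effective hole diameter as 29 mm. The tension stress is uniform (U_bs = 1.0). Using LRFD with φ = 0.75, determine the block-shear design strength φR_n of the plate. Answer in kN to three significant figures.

284 kN

Shear plane L_v = 35 + 3·75 = 260 mm; A_gv = 260 × 8 = 2080 mm².
A_nv = (260 − 3.5·29) × 8 = 1268 mm².
A_nt = (35 − 0.5·29) × 8 = 164 mm².
0.6 F_u A_nv = 311.9 kN; 0.6 F_y A_gv = 343.2 kN → shear rupture governs the shear term.
R_n = 311.9 + 1.0 × 410 × 164 / 1000 = 379.2 kN.
Design strength φR_n = 0.75 × 379.2 = 284 kN.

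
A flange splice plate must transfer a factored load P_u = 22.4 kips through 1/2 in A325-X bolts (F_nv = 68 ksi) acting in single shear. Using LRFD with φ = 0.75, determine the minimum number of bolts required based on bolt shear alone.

3 bolts

A_b = π·0.5²/4 = 0.1963 in².
Per-bolt design strength φR_n = 0.75 × 68 × 0.1963 × 1 = 10.01 kips.
n ≥ 22.4 / 10.01 = 2.237 → use 3 bolts.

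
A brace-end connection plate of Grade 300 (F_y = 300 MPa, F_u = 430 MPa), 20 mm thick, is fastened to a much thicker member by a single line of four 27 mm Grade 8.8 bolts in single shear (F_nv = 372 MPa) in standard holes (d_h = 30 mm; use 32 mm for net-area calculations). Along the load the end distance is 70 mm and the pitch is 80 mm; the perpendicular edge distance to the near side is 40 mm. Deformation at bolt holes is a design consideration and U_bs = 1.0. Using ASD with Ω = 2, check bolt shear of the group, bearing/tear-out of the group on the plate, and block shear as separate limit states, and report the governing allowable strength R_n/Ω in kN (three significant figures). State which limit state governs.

426 kN (bolt shear governs)

Bolt shear: A_b = π·27²/4 = 572.6 mm²; R_n = 372 × 572.6 × 4 × 1 / 1000 = 852 kN → 852 / 2 = 426 kN.
Bearing: edge l_c = 55, r_n = 557.3 kN; interior l_c = 50, r_n = 516 kN; R_n = 557.3 + 3·516 = 2105 kN → 1050 kN.
Block shear: A_gv = 6200, A_nv = 3960, A_nt = 480 mm²; R_n = min(0.6F_uA_nv, 0.6F_yA_gv) + U_bs·F_u·A_nt = 1228 kN → 614 kN.
Bolt shear governs: 426 kN.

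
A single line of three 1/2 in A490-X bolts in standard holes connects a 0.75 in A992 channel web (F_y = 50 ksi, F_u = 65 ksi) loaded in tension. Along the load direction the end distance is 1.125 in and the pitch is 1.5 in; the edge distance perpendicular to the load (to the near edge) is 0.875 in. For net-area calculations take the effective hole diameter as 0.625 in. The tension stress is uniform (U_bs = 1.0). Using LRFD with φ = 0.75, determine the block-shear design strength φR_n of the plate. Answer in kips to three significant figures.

76.8 kips

Shear plane L_v = 1.125 + 2·1.5 = 4.125 in; A_gv = 4.125 × 0.75 = 3.094 in².
A_nv = (4.125 − 2.5·0.625) × 0.75 = 1.922 in².
A_nt = (0.875 − 0.5·0.625) × 0.75 = 0.4219 in².
0.6 F_u A_nv = 74.95 kips; 0.6 F_y A_gv = 92.81 kips → shear rupture governs the shear term.
R_n = 74.95 + 1.0 × 65 × 0.4219 = 102.4 kips.
Design strength φR_n = 0.75 × 102.4 = 76.8 kips.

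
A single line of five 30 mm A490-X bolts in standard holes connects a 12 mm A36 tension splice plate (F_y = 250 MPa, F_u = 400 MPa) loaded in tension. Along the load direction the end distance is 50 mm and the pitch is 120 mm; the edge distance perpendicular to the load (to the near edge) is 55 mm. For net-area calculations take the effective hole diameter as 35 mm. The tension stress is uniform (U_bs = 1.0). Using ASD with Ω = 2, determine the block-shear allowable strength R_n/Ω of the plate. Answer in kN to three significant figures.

Shear plane L_v = 50 + 4·120 = 530 mm; A_gv = 530 × 12 = 6360 mm².
A_nv = (530 − 4.5·35) × 12 = 4470 mm².
A_nt = (55 − 0.5·35) × 12 = 450 mm².
0.6 F_u A_nv = 1073 kN; 0.6 F_y A_gv = 954 kN → shear yielding governs the shear term.
R_n = 954 + 1.0 × 400 × 450 / 1000 = 1134 kN.
Allowable strength R_n/Ω = 1134 / 2 = 567 kN.

567 kN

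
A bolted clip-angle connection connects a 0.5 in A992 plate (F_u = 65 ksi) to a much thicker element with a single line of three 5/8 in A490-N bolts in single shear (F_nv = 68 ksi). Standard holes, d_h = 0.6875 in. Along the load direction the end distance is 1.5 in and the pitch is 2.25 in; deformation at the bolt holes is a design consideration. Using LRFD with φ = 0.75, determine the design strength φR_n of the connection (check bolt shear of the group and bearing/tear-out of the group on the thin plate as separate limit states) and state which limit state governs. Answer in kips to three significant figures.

Bolt shear: A_b = π·0.625²/4 = 0.3068 in²; R_n = 68 × 0.3068 × 3 × 1 = 62.59 kips → 0.75 × 62.59 = 46.9 kips.
Bearing (1.2 l_c t F_u ≤ 2.4 d t F_u): upper limit = 2.4·0.625·0.5·65 = 48.75 kips.
  Edge l_c = 1.5 − 0.6875/2 = 1.156 → r_n = 45.09 kips; interior l_c = 2.25 − 0.6875 = 1.562 → r_n = 48.75 kips.
  R_n,bearing = 1·45.09 + 2·48.75 = 142.6 kips → 0.75 × 142.6 = 107 kips.
Bolt shear governs: 46.9 kips.

46.9 kips (bolt shear governs)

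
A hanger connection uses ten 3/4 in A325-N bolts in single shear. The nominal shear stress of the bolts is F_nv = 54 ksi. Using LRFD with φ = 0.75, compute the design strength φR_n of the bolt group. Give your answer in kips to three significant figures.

179 kips

A_b = π × 0.75² / 4 = 0.4418 in².
R_n = F_nv · A_b · n · n_s = 54 × 0.4418 × 10 × 1 = 238.6 kips.
Design strength φR_n = 0.75 × 238.6 = 179 kips.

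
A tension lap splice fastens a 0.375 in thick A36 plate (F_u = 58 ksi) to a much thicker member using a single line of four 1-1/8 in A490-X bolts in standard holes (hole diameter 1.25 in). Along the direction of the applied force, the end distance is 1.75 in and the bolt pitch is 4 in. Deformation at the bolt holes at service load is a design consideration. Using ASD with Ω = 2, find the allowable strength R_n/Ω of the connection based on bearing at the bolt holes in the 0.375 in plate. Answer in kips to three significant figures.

103 kips

Per bolt r_n = 1.2 l_c t F_u ≤ 2.4 d t F_u; upper limit = 2.4 × 1.125 × 0.375 × 58 = 58.72 kips.
Edge bolt: l_c = 1.75 − 1.25/2 = 1.125 in → 1.2 × 1.125 × 0.375 × 58 = 29.36 → r_n = 29.36 kips.
Interior bolts: l_c = 4 − 1.25 = 2.75 in → 1.2 × 2.75 × 0.375 × 58 = 71.77 → r_n = 58.72 kips.
R_n = 1 × 29.36 + 3 × 58.72 = 205.5 kips.
Allowable strength R_n/Ω = 205.5 / 2 = 103 kips.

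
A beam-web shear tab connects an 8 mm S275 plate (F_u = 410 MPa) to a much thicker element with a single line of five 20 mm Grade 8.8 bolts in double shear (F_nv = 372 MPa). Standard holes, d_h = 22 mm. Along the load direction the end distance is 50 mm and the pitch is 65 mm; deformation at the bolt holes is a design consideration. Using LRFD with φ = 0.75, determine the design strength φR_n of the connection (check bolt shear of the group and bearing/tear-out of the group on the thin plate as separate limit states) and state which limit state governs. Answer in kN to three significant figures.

587 kN (bearing governs)

Bolt shear: A_b = π·20²/4 = 314.2 mm²; R_n = 372 × 314.2 × 5 × 2 / 1000 = 1169 kN → 0.75 × 1169 = 877 kN.
Bearing (1.2 l_c t F_u ≤ 2.4 d t F_u): upper limit = 2.4·20·8·410 / 1000 = 157.4 kN.
  Edge l_c = 50 − 22/2 = 39 → r_n = 153.5 kN; interior l_c = 65 − 22 = 43 → r_n = 157.4 kN.
  R_n,bearing = 1·153.5 + 4·157.4 = 783.3 kN → 0.75 × 783.3 = 587 kN.
Bearing governs: 587 kN.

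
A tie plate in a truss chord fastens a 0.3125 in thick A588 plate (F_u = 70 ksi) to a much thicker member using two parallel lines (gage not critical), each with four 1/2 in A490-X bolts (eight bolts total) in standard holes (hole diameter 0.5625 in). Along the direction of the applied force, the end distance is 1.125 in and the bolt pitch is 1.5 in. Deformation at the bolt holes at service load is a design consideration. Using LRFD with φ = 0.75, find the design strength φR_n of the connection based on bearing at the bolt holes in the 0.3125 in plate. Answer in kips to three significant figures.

144 kips

Per bolt r_n = 1.2 l_c t F_u ≤ 2.4 d t F_u; upper limit = 2.4 × 0.5 × 0.3125 × 70 = 26.25 kips.
Edge bolt: l_c = 1.125 − 0.5625/2 = 0.8438 in → 1.2 × 0.8438 × 0.3125 × 70 = 22.15 → r_n = 22.15 kips.
Interior bolts: l_c = 1.5 − 0.5625 = 0.9375 in → 1.2 × 0.9375 × 0.3125 × 70 = 24.61 → r_n = 24.61 kips.
R_n = 2 × 22.15 + 6 × 24.61 = 192 kips.
Design strength φR_n = 0.75 × 192 = 144 kips.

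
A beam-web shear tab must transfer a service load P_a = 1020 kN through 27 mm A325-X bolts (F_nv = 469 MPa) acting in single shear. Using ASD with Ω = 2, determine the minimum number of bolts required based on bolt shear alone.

A_b = π·27²/4 = 572.6 mm².
Per-bolt allowable strength R_n/Ω = 469 × 572.6 × 1 / 1000 / 2 = 134.3 kN.
n ≥ 1020 / 134.3 = 7.597 → use 8 bolts.

8 bolts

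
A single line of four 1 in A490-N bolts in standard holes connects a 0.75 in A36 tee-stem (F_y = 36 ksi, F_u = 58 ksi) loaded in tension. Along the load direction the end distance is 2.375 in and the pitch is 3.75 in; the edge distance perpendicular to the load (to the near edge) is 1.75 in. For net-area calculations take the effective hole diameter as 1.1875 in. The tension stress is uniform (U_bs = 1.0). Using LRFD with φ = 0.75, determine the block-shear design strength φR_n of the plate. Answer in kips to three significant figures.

Shear plane L_v = 2.375 + 3·3.75 = 13.62 in; A_gv = 13.62 × 0.75 = 10.22 in².
A_nv = (13.62 − 3.5·1.1875) × 0.75 = 7.102 in².
A_nt = (1.75 − 0.5·1.1875) × 0.75 = 0.8672 in².
0.6 F_u A_nv = 247.1 kips; 0.6 F_y A_gv = 220.7 kips → shear yielding governs the shear term.
R_n = 220.7 + 1.0 × 58 × 0.8672 = 271 kips.
Design strength φR_n = 0.75 × 271 = 203 kips.

203 kips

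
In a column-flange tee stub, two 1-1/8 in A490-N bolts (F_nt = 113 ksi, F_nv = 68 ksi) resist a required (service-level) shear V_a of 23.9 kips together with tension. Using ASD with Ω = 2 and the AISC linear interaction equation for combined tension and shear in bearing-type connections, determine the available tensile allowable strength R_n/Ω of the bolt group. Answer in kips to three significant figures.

A_b = π·1.125²/4 = 0.994 in²; f_rv = 23.9 / (2 × 0.994) = 12.02 ksi.
F'_nt = 1.3 F_nt − (Ω F_nt / F_nv) f_rv = 1.3·113 − (2·113/68)·12.02 = 106.9 ksi, capped at F_nt → F'_nt = 106.9 ksi.
R_n = F'_nt · A_b · n = 106.9 × 0.994 × 2 = 212.6 kips.
Allowable strength R_n/Ω = 212.6 / 2 = 106 kips.

106 kips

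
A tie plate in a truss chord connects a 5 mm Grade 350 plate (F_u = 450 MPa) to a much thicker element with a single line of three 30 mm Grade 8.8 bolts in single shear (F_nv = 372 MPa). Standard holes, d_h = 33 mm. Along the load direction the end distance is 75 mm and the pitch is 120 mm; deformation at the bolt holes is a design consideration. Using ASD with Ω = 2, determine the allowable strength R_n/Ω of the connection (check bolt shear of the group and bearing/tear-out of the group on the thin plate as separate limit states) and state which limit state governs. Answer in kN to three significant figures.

Bolt shear: A_b = π·30²/4 = 706.9 mm²; R_n = 372 × 706.9 × 3 × 1 / 1000 = 788.9 kN → 788.9 / 2 = 394 kN.
Bearing (1.2 l_c t F_u ≤ 2.4 d t F_u): upper limit = 2.4·30·5·450 / 1000 = 162 kN.
  Edge l_c = 75 − 33/2 = 58.5 → r_n = 158 kN; interior l_c = 120 − 33 = 87 → r_n = 162 kN.
  R_n,bearing = 1·158 + 2·162 = 482 kN → 482 / 2 = 241 kN.
Bearing governs: 241 kN.

241 kN (bearing governs)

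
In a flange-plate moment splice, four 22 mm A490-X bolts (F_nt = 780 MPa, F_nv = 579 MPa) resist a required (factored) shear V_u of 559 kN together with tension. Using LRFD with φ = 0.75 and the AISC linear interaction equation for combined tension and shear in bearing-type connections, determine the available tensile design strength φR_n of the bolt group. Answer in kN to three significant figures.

403 kN

A_b = π·22²/4 = 380.1 mm²; f_rv = 559 × 1000 / (4 × 380.1) = 367.6 MPa.
F'_nt = 1.3 F_nt − (F_nt / φF_nv) f_rv = 1.3·780 − (780/(0.75·579))·367.6 = 353.7 MPa, capped at F_nt → F'_nt = 353.7 MPa.
R_n = F'_nt · A_b · n = 353.7 × 380.1 × 4 / 1000 = 537.7 kN.
Design strength φR_n = 0.75 × 537.7 = 403 kN.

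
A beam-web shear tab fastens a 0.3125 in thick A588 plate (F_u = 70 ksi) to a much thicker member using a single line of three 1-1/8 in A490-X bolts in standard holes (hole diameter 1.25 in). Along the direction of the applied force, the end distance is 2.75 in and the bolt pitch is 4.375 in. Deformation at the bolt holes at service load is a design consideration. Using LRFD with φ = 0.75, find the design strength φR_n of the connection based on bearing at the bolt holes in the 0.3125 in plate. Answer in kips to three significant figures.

130 kips

Per bolt r_n = 1.2 l_c t F_u ≤ 2.4 d t F_u; upper limit = 2.4 × 1.125 × 0.3125 × 70 = 59.06 kips.
Edge bolt: l_c = 2.75 − 1.25/2 = 2.125 in → 1.2 × 2.125 × 0.3125 × 70 = 55.78 → r_n = 55.78 kips.
Interior bolts: l_c = 4.375 − 1.25 = 3.125 in → 1.2 × 3.125 × 0.3125 × 70 = 82.03 → r_n = 59.06 kips.
R_n = 1 × 55.78 + 2 × 59.06 = 173.9 kips.
Design strength φR_n = 0.75 × 173.9 = 130 kips.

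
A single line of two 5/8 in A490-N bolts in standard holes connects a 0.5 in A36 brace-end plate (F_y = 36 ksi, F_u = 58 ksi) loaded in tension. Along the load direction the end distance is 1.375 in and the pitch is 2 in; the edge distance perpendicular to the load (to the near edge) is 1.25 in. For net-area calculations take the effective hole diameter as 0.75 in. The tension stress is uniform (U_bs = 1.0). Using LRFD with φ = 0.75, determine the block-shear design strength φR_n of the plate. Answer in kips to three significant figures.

Shear plane L_v = 1.375 + 1·2 = 3.375 in; A_gv = 3.375 × 0.5 = 1.688 in².
A_nv = (3.375 − 1.5·0.75) × 0.5 = 1.125 in².
A_nt = (1.25 − 0.5·0.75) × 0.5 = 0.4375 in².
0.6 F_u A_nv = 39.15 kips; 0.6 F_y A_gv = 36.45 kips → shear yielding governs the shear term.
R_n = 36.45 + 1.0 × 58 × 0.4375 = 61.82 kips.
Design strength φR_n = 0.75 × 61.82 = 46.4 kips.

46.4 kips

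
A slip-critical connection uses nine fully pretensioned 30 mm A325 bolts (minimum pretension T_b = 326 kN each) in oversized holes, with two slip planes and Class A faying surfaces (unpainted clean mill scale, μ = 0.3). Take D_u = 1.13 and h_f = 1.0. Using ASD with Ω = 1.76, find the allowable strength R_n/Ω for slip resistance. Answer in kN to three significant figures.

1130 kN

R_n = μ · D_u · h_f · T_b · n_s · n_b = 0.3 × 1.13 × 1.0 × 326 × 2 × 9 = 1989 kN.
Allowable strength R_n/Ω = 1989 / 1.76 = 1130 kN.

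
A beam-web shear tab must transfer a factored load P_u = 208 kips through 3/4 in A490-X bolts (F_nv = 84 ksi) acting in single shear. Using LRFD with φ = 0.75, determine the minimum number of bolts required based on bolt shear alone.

A_b = π·0.75²/4 = 0.4418 in².
Per-bolt design strength φR_n = 0.75 × 84 × 0.4418 × 1 = 27.83 kips.
n ≥ 208 / 27.83 = 7.473 → use 8 bolts.

8 bolts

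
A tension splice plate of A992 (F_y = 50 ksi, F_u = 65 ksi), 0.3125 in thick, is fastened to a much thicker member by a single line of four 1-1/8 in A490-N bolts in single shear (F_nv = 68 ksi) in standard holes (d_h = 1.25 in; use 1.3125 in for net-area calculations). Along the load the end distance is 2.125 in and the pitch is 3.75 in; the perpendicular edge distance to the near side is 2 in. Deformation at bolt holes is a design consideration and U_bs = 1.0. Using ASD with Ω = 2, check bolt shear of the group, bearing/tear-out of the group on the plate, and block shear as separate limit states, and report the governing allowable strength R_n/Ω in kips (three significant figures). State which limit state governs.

67.2 kips (block shear governs)

Bolt shear: A_b = π·1.125²/4 = 0.994 in²; R_n = 68 × 0.994 × 4 × 1 = 270.4 kips → 270.4 / 2 = 135 kips.
Bearing: edge l_c = 1.5, r_n = 36.56 kips; interior l_c = 2.5, r_n = 54.84 kips; R_n = 36.56 + 3·54.84 = 201.1 kips → 101 kips.
Block shear: A_gv = 4.18, A_nv = 2.744, A_nt = 0.4199 in²; R_n = min(0.6F_uA_nv, 0.6F_yA_gv) + U_bs·F_u·A_nt = 134.3 kips → 67.2 kips.
Block shear governs: 67.2 kips.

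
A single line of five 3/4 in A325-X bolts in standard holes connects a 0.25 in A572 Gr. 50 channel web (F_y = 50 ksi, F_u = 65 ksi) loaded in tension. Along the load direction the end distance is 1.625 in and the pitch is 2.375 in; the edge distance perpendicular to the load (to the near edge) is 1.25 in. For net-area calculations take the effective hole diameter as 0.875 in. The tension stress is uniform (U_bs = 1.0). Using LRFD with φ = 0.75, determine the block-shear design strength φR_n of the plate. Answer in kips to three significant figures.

Shear plane L_v = 1.625 + 4·2.375 = 11.12 in; A_gv = 11.12 × 0.25 = 2.781 in².
A_nv = (11.12 − 4.5·0.875) × 0.25 = 1.797 in².
A_nt = (1.25 − 0.5·0.875) × 0.25 = 0.2031 in².
0.6 F_u A_nv = 70.08 kips; 0.6 F_y A_gv = 83.44 kips → shear rupture governs the shear term.
R_n = 70.08 + 1.0 × 65 × 0.2031 = 83.28 kips.
Design strength φR_n = 0.75 × 83.28 = 62.5 kips.

62.5 kips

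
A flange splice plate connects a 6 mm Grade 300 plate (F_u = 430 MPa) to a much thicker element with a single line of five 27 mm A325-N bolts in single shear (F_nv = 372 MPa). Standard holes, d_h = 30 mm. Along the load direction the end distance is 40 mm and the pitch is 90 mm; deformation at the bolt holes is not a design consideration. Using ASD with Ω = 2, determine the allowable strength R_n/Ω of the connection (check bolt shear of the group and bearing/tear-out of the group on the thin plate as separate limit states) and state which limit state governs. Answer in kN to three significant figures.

Bolt shear: A_b = π·27²/4 = 572.6 mm²; R_n = 372 × 572.6 × 5 × 1 / 1000 = 1065 kN → 1065 / 2 = 532 kN.
Bearing (1.5 l_c t F_u ≤ 3.0 d t F_u): upper limit = 3.0·27·6·430 / 1000 = 209 kN.
  Edge l_c = 40 − 30/2 = 25 → r_n = 96.75 kN; interior l_c = 90 − 30 = 60 → r_n = 209 kN.
  R_n,bearing = 1·96.75 + 4·209 = 932.7 kN → 932.7 / 2 = 466 kN.
Bearing governs: 466 kN.

466 kN (bearing governs)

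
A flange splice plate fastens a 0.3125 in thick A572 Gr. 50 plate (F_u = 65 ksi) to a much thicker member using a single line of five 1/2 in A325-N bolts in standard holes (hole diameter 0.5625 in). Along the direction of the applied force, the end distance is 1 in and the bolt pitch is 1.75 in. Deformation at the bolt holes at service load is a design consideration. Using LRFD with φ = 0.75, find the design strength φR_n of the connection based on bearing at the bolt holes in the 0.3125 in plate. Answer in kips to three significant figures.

86.3 kips

Per bolt r_n = 1.2 l_c t F_u ≤ 2.4 d t F_u; upper limit = 2.4 × 0.5 × 0.3125 × 65 = 24.38 kips.
Edge bolt: l_c = 1 − 0.5625/2 = 0.7188 in → 1.2 × 0.7188 × 0.3125 × 65 = 17.52 → r_n = 17.52 kips.
Interior bolts: l_c = 1.75 − 0.5625 = 1.188 in → 1.2 × 1.188 × 0.3125 × 65 = 28.95 → r_n = 24.38 kips.
R_n = 1 × 17.52 + 4 × 24.38 = 115 kips.
Design strength φR_n = 0.75 × 115 = 86.3 kips.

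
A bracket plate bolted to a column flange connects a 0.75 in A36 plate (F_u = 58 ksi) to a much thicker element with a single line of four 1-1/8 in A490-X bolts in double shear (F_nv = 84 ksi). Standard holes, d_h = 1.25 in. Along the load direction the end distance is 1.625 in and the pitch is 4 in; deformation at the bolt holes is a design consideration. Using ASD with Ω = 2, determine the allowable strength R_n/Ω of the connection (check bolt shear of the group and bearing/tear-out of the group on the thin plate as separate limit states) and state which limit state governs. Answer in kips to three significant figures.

Bolt shear: A_b = π·1.125²/4 = 0.994 in²; R_n = 84 × 0.994 × 4 × 2 = 668 kips → 668 / 2 = 334 kips.
Bearing (1.2 l_c t F_u ≤ 2.4 d t F_u): upper limit = 2.4·1.125·0.75·58 = 117.4 kips.
  Edge l_c = 1.625 − 1.25/2 = 1 → r_n = 52.2 kips; interior l_c = 4 − 1.25 = 2.75 → r_n = 117.4 kips.
  R_n,bearing = 1·52.2 + 3·117.4 = 404.5 kips → 404.5 / 2 = 202 kips.
Bearing governs: 202 kips.

202 kips (bearing governs)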